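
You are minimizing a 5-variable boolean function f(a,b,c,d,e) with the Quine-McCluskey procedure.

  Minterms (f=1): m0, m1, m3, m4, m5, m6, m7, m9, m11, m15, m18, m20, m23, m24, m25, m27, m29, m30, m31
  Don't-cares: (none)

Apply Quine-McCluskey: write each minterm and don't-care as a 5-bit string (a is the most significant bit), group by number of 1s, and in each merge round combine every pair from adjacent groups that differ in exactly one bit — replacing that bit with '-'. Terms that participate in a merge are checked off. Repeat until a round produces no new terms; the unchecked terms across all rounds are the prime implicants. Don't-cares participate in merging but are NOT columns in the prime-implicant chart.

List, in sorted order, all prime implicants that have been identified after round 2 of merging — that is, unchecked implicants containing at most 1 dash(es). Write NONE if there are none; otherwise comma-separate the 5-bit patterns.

-0100, 10010, 1100-, 1111-

[col 0] 00000*, 00001*, 00011*, 00100*, 00101*, 00110*, 00111*, 01001*, 01011*, 01111*, 10010, 10100*, 10111*, 11000*, 11001*, 11011*, 11101*, 11110*, 11111*
[col 1] -0100, -0111*, -1001*, -1011*, -1111*, 0-001*, 0-011*, 0-111*, 00-00*, 00-01*, 00-11*, 000-1*, 0000-*, 001-0*, 001-1*, 0010-*, 0011-*, 01-11*, 010-1*, 1-111*, 11-01*, 11-11*, 110-1*, 1100-, 111-1*, 1111-
[col 2] --111, -1-11, -10-1, 0--11, 0-0-1, 00--1, 00-0-, 001--, 11--1
Prime implicants: --111, -0100, -1-11, -10-1, 0--11, 0-0-1, 00--1, 00-0-, 001--, 10010, 11--1, 1100-, 1111-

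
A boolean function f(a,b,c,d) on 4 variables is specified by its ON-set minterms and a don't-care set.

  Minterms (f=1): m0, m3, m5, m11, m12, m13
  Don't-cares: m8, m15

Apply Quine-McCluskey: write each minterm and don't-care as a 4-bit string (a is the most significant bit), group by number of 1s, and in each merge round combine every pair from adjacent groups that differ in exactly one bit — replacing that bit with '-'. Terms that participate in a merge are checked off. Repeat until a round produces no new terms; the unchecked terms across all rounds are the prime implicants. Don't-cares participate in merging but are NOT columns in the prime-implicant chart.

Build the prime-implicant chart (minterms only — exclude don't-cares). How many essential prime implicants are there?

3

[col 0] 0000*, 0011*, 0101*, 1000*, 1011*, 1100*, 1101*, 1111*
[col 1] -000, -011, -101, 1-00, 1-11, 11-1, 110-
Prime implicants: -000, -011, -101, 1-00, 1-11, 11-1, 110-
PI chart (minterm → PIs covering it):
  0 | -000  (sole → essential)
  3 | -011  (sole → essential)
  5 | -101  (sole → essential)
  11 | -011,1-11
  12 | 1-00,110-
  13 | -101,11-1,110-
Essential prime implicants: -000, -011, -101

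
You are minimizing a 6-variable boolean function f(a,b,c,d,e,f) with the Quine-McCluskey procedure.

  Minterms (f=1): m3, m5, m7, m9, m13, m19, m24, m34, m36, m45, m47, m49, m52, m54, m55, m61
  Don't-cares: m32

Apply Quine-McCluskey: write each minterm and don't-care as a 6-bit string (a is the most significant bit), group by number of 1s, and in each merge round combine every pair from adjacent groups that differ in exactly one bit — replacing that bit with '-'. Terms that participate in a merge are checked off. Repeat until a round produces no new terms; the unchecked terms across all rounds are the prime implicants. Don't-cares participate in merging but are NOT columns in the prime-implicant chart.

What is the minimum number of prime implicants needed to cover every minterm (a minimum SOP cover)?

10

[col 0] 000011*, 000101*, 000111*, 001001*, 001101*, 010011*, 011000, 100000*, 100010*, 100100*, 101101*, 101111*, 110001, 110100*, 110110*, 110111*, 111101*
[col 1] -01101, 0-0011, 00-101, 000-11, 0001-1, 001-01, 1-0100, 1-1101, 100-00, 1000-0, 1011-1, 1101-0, 11011-
Prime implicants: -01101, 0-0011, 00-101, 000-11, 0001-1, 001-01, 011000, 1-0100, 1-1101, 100-00, 1000-0, 1011-1, 110001, 1101-0, 11011-
PI chart (minterm → PIs covering it):
  3 | 0-0011,000-11
  5 | 00-101,0001-1
  7 | 000-11,0001-1
  9 | 001-01  (sole → essential)
  13 | -01101,00-101,001-01
  19 | 0-0011  (sole → essential)
  24 | 011000  (sole → essential)
  34 | 1000-0  (sole → essential)
  36 | 1-0100,100-00
  45 | -01101,1-1101,1011-1
  47 | 1011-1  (sole → essential)
  49 | 110001  (sole → essential)
  52 | 1-0100,1101-0
  54 | 1101-0,11011-
  55 | 11011-  (sole → essential)
  61 | 1-1101  (sole → essential)
Essential prime implicants: 0-0011, 001-01, 011000, 1-1101, 1000-0, 1011-1, 110001, 11011-
Petrick residual → 0001-1, 1-0100
Minimum SOP uses 10 PIs: a'c'd'ef + a'b'c'df + a'b'ce'f + a'bcd'e'f' + ac'de'f' + acde'f + ab'c'd'f' + ab'cdf + abc'd'e'f + abc'de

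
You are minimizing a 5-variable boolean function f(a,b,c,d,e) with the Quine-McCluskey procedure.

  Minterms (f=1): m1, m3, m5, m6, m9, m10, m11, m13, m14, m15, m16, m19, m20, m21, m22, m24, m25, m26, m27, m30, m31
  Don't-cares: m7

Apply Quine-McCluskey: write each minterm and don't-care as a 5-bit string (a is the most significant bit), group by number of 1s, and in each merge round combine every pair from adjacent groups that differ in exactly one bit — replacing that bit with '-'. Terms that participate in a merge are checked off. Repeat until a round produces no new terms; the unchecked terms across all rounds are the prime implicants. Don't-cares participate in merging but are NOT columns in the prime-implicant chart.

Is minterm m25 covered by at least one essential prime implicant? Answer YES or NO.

size-2^0 implicants → 00001(✓)  00011(✓)  00101(✓)  00110(✓)  00111(✓)  01001(✓)  01010(✓)  01011(✓)  01101(✓)  01110(✓)  01111(✓)  10000(✓)  10011(✓)  10100(✓)  10101(✓)  10110(✓)  11000(✓)  11001(✓)  11010(✓)  11011(✓)  11110(✓)  11111(✓)
size-2^1 implicants → -0011(✓)  -0101  -0110(✓)  -1001(✓)  -1010(✓)  -1011(✓)  -1110(✓)  -1111(✓)  0-001(✓)  0-011(✓)  0-101(✓)  0-110(✓)  0-111(✓)  00-01(✓)  00-11(✓)  000-1(✓)  001-1(✓)  0011-(✓)  01-01(✓)  01-10(✓)  01-11(✓)  010-1(✓)  0101-(✓)  011-1(✓)  0111-(✓)  1-000  1-011(✓)  1-110(✓)  10-00  101-0  1010-  11-10(✓)  11-11(✓)  110-0(✓)  110-1(✓)  1100-(✓)  1101-(✓)  1111-(✓)
size-2^2 implicants → --011  --110  -1-10(✓)  -1-11(✓)  -10-1  -101-(✓)  -111-(✓)  0--01(✓)  0--11(✓)  0-0-1(✓)  0-1-1(✓)  0-11-  00--1(✓)  01--1(✓)  01-1-(✓)  11-1-(✓)  110--
size-2^3 implicants → -1-1-  0---1
Unchecked terms (primes): --011, --110, -0101, -1-1-, -10-1, 0---1, 0-11-, 1-000, 10-00, 101-0, 1010-, 110--
Minterm coverage:
  m1 ⊆ 0---1 [E]
  m3 ⊆ --011,0---1
  m5 ⊆ -0101,0---1
  m6 ⊆ --110,0-11-
  m9 ⊆ -10-1,0---1
  m10 ⊆ -1-1- [E]
  m11 ⊆ --011,-1-1-,-10-1,0---1
  m13 ⊆ 0---1 [E]
  m14 ⊆ --110,-1-1-,0-11-
  m15 ⊆ -1-1-,0---1,0-11-
  m16 ⊆ 1-000,10-00
  m19 ⊆ --011 [E]
  m20 ⊆ 10-00,101-0,1010-
  m21 ⊆ -0101,1010-
  m22 ⊆ --110,101-0
  m24 ⊆ 1-000,110--
  m25 ⊆ -10-1,110--
  m26 ⊆ -1-1-,110--
  m27 ⊆ --011,-1-1-,-10-1,110--
  m30 ⊆ --110,-1-1-
  m31 ⊆ -1-1- [E]
E = {--011, -1-1-, 0---1}

NO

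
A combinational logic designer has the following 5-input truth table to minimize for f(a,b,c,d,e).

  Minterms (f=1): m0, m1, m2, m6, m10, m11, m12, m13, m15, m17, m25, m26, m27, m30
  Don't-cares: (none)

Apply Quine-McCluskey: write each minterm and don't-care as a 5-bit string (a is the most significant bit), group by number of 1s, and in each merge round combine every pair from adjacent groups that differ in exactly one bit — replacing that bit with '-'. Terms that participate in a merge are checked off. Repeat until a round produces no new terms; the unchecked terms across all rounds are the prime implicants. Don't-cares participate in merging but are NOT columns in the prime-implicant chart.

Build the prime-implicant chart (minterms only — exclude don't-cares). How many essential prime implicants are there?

Round 0: 00000✓ 00001✓ 00010✓ 00110✓ 01010✓ 01011✓ 01100✓ 01101✓ 01111✓ 10001✓ 11001✓ 11010✓ 11011✓ 11110✓
Round 1: -0001 -1010✓ -1011✓ 0-010 00-10 000-0 0000- 01-11 0101-✓ 011-1 0110- 1-001 11-10 110-1 1101-✓
Round 2: -101-
PIs = {-0001, -101-, 0-010, 00-10, 000-0, 0000-, 01-11, 011-1, 0110-, 1-001, 11-10, 110-1}
Coverage chart:
  m0: 000-0,0000-
  m1: -0001,0000-
  m2: 0-010,00-10,000-0
  m6: 00-10 ←essential
  m10: -101-,0-010
  m11: -101-,01-11
  m12: 0110- ←essential
  m13: 011-1,0110-
  m15: 01-11,011-1
  m17: -0001,1-001
  m25: 1-001,110-1
  m26: -101-,11-10
  m27: -101-,110-1
  m30: 11-10 ←essential
Essential: 00-10, 0110-, 11-10

3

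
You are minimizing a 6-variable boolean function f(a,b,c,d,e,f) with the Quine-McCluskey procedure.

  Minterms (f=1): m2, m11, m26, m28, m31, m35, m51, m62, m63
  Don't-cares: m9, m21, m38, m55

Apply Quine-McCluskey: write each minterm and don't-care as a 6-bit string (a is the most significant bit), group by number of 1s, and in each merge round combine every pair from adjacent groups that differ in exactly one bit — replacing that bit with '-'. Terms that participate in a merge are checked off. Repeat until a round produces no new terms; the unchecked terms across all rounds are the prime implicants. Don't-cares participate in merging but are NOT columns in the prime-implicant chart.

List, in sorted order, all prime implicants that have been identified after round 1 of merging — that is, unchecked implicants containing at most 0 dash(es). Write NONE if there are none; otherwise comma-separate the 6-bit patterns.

size-2^0 implicants → 000010  001001(✓)  001011(✓)  010101  011010  011100  011111(✓)  100011(✓)  100110  110011(✓)  110111(✓)  111110(✓)  111111(✓)
size-2^1 implicants → -11111  0010-1  1-0011  11-111  110-11  11111-
Unchecked terms (primes): -11111, 000010, 0010-1, 010101, 011010, 011100, 1-0011, 100110, 11-111, 110-11, 11111-

000010, 010101, 011010, 011100, 100110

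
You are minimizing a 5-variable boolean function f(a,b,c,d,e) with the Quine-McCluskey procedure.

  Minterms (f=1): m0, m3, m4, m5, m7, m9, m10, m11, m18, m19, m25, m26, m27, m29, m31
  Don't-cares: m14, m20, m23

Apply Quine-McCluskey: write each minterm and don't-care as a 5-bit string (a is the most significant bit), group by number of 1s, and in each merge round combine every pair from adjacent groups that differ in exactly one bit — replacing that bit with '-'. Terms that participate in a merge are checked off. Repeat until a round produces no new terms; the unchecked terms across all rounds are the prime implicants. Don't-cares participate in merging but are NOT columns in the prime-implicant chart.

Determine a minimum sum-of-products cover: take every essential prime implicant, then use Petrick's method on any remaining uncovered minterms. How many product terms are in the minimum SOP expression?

7

size-2^0 implicants → 00000(✓)  00011(✓)  00100(✓)  00101(✓)  00111(✓)  01001(✓)  01010(✓)  01011(✓)  01110(✓)  10010(✓)  10011(✓)  10100(✓)  10111(✓)  11001(✓)  11010(✓)  11011(✓)  11101(✓)  11111(✓)
size-2^1 implicants → -0011(✓)  -0100  -0111(✓)  -1001(✓)  -1010(✓)  -1011(✓)  0-011(✓)  00-00  00-11(✓)  001-1  0010-  01-10  010-1(✓)  0101-(✓)  1-010(✓)  1-011(✓)  1-111(✓)  10-11(✓)  1001-(✓)  11-01(✓)  11-11(✓)  110-1(✓)  1101-(✓)  111-1(✓)
size-2^2 implicants → --011  -0-11  -10-1  -101-  1--11  1-01-  11--1
Unchecked terms (primes): --011, -0-11, -0100, -10-1, -101-, 00-00, 001-1, 0010-, 01-10, 1--11, 1-01-, 11--1
Minterm coverage:
  m0 ⊆ 00-00 [E]
  m3 ⊆ --011,-0-11
  m4 ⊆ -0100,00-00,0010-
  m5 ⊆ 001-1,0010-
  m7 ⊆ -0-11,001-1
  m9 ⊆ -10-1 [E]
  m10 ⊆ -101-,01-10
  m11 ⊆ --011,-10-1,-101-
  m18 ⊆ 1-01- [E]
  m19 ⊆ --011,-0-11,1--11,1-01-
  m25 ⊆ -10-1,11--1
  m26 ⊆ -101-,1-01-
  m27 ⊆ --011,-10-1,-101-,1--11,1-01-,11--1
  m29 ⊆ 11--1 [E]
  m31 ⊆ 1--11,11--1
E = {-10-1, 00-00, 1-01-, 11--1}
Petrick residual → --011, -101-, 001-1
Cover = c'de + bc'e + bc'd + a'b'd'e' + a'b'ce + ac'd + abe  |cover|=7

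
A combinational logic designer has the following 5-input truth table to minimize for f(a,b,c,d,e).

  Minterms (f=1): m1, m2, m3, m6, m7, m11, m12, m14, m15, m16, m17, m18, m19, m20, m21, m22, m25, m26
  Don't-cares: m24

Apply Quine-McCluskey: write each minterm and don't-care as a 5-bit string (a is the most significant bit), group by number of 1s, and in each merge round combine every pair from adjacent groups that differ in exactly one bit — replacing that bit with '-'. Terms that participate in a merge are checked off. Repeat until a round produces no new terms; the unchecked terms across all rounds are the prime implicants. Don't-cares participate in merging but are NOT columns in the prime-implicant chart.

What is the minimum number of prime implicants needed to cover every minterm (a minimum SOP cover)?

7

Round 0: 00001✓ 00010✓ 00011✓ 00110✓ 00111✓ 01011✓ 01100✓ 01110✓ 01111✓ 10000✓ 10001✓ 10010✓ 10011✓ 10100✓ 10101✓ 10110✓ 11000✓ 11001✓ 11010✓
Round 1: -0001✓ -0010✓ -0011✓ -0110✓ 0-011✓ 0-110✓ 0-111✓ 00-10✓ 00-11✓ 000-1✓ 0001-✓ 0011-✓ 01-11✓ 011-0 0111-✓ 1-000✓ 1-001✓ 1-010✓ 10-00✓ 10-01✓ 10-10✓ 100-0✓ 100-1✓ 1000-✓ 1001-✓ 101-0✓ 1010-✓ 110-0✓ 1100-✓
Round 2: -0-10 -00-1 -001- 0--11 0-11- 00-1- 1-0-0 1-00- 10--0 10-0- 100--
PIs = {-0-10, -00-1, -001-, 0--11, 0-11-, 00-1-, 011-0, 1-0-0, 1-00-, 10--0, 10-0-, 100--}
Coverage chart:
  m1: -00-1 ←essential
  m2: -0-10,-001-,00-1-
  m3: -00-1,-001-,0--11,00-1-
  m6: -0-10,0-11-,00-1-
  m7: 0--11,0-11-,00-1-
  m11: 0--11 ←essential
  m12: 011-0 ←essential
  m14: 0-11-,011-0
  m15: 0--11,0-11-
  m16: 1-0-0,1-00-,10--0,10-0-,100--
  m17: -00-1,1-00-,10-0-,100--
  m18: -0-10,-001-,1-0-0,10--0,100--
  m19: -00-1,-001-,100--
  m20: 10--0,10-0-
  m21: 10-0- ←essential
  m22: -0-10,10--0
  m25: 1-00- ←essential
  m26: 1-0-0 ←essential
Essential: -00-1, 0--11, 011-0, 1-0-0, 1-00-, 10-0-
Petrick residual → -0-10
Min cover (7 terms): b'de' + b'c'e + a'de + a'bce' + ac'e' + ac'd' + ab'd'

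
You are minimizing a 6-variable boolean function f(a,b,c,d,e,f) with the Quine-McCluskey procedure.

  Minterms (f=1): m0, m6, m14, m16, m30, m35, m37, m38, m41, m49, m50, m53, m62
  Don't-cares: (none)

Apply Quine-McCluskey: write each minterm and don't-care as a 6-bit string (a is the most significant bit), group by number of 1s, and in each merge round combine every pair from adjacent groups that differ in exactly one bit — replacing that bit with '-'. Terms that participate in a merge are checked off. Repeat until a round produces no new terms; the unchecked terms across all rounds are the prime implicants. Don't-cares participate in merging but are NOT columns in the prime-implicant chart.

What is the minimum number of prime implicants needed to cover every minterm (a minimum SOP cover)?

[col 0] 000000*, 000110*, 001110*, 010000*, 011110*, 100011, 100101*, 100110*, 101001, 110001*, 110010, 110101*, 111110*
[col 1] -00110, -11110, 0-0000, 0-1110, 00-110, 1-0101, 110-01
Prime implicants: -00110, -11110, 0-0000, 0-1110, 00-110, 1-0101, 100011, 101001, 110-01, 110010
PI chart (minterm → PIs covering it):
  0 | 0-0000  (sole → essential)
  6 | -00110,00-110
  14 | 0-1110,00-110
  16 | 0-0000  (sole → essential)
  30 | -11110,0-1110
  35 | 100011  (sole → essential)
  37 | 1-0101  (sole → essential)
  38 | -00110  (sole → essential)
  41 | 101001  (sole → essential)
  49 | 110-01  (sole → essential)
  50 | 110010  (sole → essential)
  53 | 1-0101,110-01
  62 | -11110  (sole → essential)
Essential prime implicants: -00110, -11110, 0-0000, 1-0101, 100011, 101001, 110-01, 110010
Petrick residual → 0-1110
Minimum SOP uses 9 PIs: b'c'def' + bcdef' + a'c'd'e'f' + a'cdef' + ac'de'f + ab'c'd'ef + ab'cd'e'f + abc'e'f + abc'd'ef'

9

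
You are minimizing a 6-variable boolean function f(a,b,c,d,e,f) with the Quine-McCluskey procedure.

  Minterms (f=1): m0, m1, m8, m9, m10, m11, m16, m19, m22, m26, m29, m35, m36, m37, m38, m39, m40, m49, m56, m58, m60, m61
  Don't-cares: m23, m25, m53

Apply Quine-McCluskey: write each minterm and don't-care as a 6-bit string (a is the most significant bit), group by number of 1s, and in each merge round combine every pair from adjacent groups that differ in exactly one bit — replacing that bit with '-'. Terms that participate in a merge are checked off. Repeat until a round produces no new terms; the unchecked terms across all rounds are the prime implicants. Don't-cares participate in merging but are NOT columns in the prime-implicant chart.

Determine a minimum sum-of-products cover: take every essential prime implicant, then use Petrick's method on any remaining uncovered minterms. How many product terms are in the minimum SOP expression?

12

[col 0] 000000*, 000001*, 001000*, 001001*, 001010*, 001011*, 010000*, 010011*, 010110*, 010111*, 011001*, 011010*, 011101*, 100011*, 100100*, 100101*, 100110*, 100111*, 101000*, 110001*, 110101*, 111000*, 111010*, 111100*, 111101*
[col 1] -01000, -11010, -11101, 0-0000, 0-1001, 0-1010, 00-000*, 00-001*, 00000-*, 0010-0*, 0010-1*, 00100-*, 00101-*, 010-11, 01011-, 011-01, 1-0101, 1-1000, 100-11, 1001-0*, 1001-1*, 10010-*, 10011-*, 11-101, 110-01, 111-00, 1110-0, 11110-
[col 2] 00-00-, 0010--, 1001--
Prime implicants: -01000, -11010, -11101, 0-0000, 0-1001, 0-1010, 00-00-, 0010--, 010-11, 01011-, 011-01, 1-0101, 1-1000, 100-11, 1001--, 11-101, 110-01, 111-00, 1110-0, 11110-
PI chart (minterm → PIs covering it):
  0 | 0-0000,00-00-
  1 | 00-00-  (sole → essential)
  8 | -01000,00-00-,0010--
  9 | 0-1001,00-00-,0010--
  10 | 0-1010,0010--
  11 | 0010--  (sole → essential)
  16 | 0-0000  (sole → essential)
  19 | 010-11  (sole → essential)
  22 | 01011-  (sole → essential)
  26 | -11010,0-1010
  29 | -11101,011-01
  35 | 100-11  (sole → essential)
  36 | 1001--  (sole → essential)
  37 | 1-0101,1001--
  38 | 1001--  (sole → essential)
  39 | 100-11,1001--
  40 | -01000,1-1000
  49 | 110-01  (sole → essential)
  56 | 1-1000,111-00,1110-0
  58 | -11010,1110-0
  60 | 111-00,11110-
  61 | -11101,11-101,11110-
Essential prime implicants: 0-0000, 00-00-, 0010--, 010-11, 01011-, 100-11, 1001--, 110-01
Petrick residual → -01000, -11010, -11101, 111-00
Minimum SOP uses 12 PIs: b'cd'e'f' + bcd'ef' + bcde'f + a'c'd'e'f' + a'b'd'e' + a'b'cd' + a'bc'ef + a'bc'de + ab'c'ef + ab'c'd + abc'e'f + abce'f'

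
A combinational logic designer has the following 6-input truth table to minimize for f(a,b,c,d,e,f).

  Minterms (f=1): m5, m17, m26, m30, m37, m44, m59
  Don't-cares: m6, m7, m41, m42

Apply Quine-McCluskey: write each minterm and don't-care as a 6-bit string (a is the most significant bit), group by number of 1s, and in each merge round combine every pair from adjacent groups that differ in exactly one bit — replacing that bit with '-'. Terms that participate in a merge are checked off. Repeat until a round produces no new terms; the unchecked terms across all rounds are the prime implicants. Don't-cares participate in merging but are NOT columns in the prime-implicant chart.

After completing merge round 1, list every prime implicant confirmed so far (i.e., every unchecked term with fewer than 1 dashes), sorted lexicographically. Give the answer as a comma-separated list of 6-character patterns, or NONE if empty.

size-2^0 implicants → 000101(✓)  000110(✓)  000111(✓)  010001  011010(✓)  011110(✓)  100101(✓)  101001  101010  101100  111011
size-2^1 implicants → -00101  0001-1  00011-  011-10
Unchecked terms (primes): -00101, 0001-1, 00011-, 010001, 011-10, 101001, 101010, 101100, 111011

010001, 101001, 101010, 101100, 111011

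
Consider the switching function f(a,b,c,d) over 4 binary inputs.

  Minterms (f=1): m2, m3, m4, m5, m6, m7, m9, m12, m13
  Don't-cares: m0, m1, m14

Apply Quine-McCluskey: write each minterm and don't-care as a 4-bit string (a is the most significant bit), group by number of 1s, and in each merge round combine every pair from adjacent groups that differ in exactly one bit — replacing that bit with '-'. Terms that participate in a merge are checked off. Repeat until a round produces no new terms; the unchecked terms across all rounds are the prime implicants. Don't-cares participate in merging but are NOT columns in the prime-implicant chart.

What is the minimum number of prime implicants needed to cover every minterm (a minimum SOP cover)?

3

[col 0] 0000*, 0001*, 0010*, 0011*, 0100*, 0101*, 0110*, 0111*, 1001*, 1100*, 1101*, 1110*
[col 1] -001*, -100*, -101*, -110*, 0-00*, 0-01*, 0-10*, 0-11*, 00-0*, 00-1*, 000-*, 001-*, 01-0*, 01-1*, 010-*, 011-*, 1-01*, 11-0*, 110-*
[col 2] --01, -1-0, -10-, 0--0*, 0--1*, 0-0-*, 0-1-*, 00--*, 01--*
[col 3] 0---
Prime implicants: --01, -1-0, -10-, 0---
PI chart (minterm → PIs covering it):
  2 | 0---  (sole → essential)
  3 | 0---  (sole → essential)
  4 | -1-0,-10-,0---
  5 | --01,-10-,0---
  6 | -1-0,0---
  7 | 0---  (sole → essential)
  9 | --01  (sole → essential)
  12 | -1-0,-10-
  13 | --01,-10-
Essential prime implicants: --01, 0---
Petrick residual → -1-0
Minimum SOP uses 3 PIs: c'd + bd' + a'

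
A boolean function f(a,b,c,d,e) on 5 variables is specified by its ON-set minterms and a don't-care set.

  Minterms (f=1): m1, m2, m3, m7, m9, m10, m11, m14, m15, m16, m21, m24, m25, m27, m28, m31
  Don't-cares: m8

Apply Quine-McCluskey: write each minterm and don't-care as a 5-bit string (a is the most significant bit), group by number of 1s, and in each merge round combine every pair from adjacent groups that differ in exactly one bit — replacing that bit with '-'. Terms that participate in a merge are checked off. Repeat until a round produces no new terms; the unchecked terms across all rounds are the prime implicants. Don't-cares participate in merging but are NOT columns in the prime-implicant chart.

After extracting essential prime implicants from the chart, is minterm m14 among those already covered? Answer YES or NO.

YES

size-2^0 implicants → 00001(✓)  00010(✓)  00011(✓)  00111(✓)  01000(✓)  01001(✓)  01010(✓)  01011(✓)  01110(✓)  01111(✓)  10000(✓)  10101  11000(✓)  11001(✓)  11011(✓)  11100(✓)  11111(✓)
size-2^1 implicants → -1000(✓)  -1001(✓)  -1011(✓)  -1111(✓)  0-001(✓)  0-010(✓)  0-011(✓)  0-111(✓)  00-11(✓)  000-1(✓)  0001-(✓)  01-10(✓)  01-11(✓)  010-0(✓)  010-1(✓)  0100-(✓)  0101-(✓)  0111-(✓)  1-000  11-00  11-11(✓)  110-1(✓)  1100-(✓)
size-2^2 implicants → -1-11  -10-1  -100-  0--11  0-0-1  0-01-  01-1-  010--
Unchecked terms (primes): -1-11, -10-1, -100-, 0--11, 0-0-1, 0-01-, 01-1-, 010--, 1-000, 10101, 11-00
Minterm coverage:
  m1 ⊆ 0-0-1 [E]
  m2 ⊆ 0-01- [E]
  m3 ⊆ 0--11,0-0-1,0-01-
  m7 ⊆ 0--11 [E]
  m9 ⊆ -10-1,-100-,0-0-1,010--
  m10 ⊆ 0-01-,01-1-,010--
  m11 ⊆ -1-11,-10-1,0--11,0-0-1,0-01-,01-1-,010--
  m14 ⊆ 01-1- [E]
  m15 ⊆ -1-11,0--11,01-1-
  m16 ⊆ 1-000 [E]
  m21 ⊆ 10101 [E]
  m24 ⊆ -100-,1-000,11-00
  m25 ⊆ -10-1,-100-
  m27 ⊆ -1-11,-10-1
  m28 ⊆ 11-00 [E]
  m31 ⊆ -1-11 [E]
E = {-1-11, 0--11, 0-0-1, 0-01-, 01-1-, 1-000, 10101, 11-00}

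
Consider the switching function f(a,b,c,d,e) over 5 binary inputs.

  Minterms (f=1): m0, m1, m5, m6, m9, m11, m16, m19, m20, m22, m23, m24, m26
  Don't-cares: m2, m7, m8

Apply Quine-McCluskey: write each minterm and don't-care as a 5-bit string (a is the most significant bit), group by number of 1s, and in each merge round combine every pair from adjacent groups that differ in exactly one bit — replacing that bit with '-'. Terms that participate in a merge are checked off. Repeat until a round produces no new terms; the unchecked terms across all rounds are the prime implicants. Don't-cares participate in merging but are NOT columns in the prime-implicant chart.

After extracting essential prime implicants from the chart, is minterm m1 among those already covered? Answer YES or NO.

Round 0: 00000✓ 00001✓ 00010✓ 00101✓ 00110✓ 00111✓ 01000✓ 01001✓ 01011✓ 10000✓ 10011✓ 10100✓ 10110✓ 10111✓ 11000✓ 11010✓
Round 1: -0000✓ -0110✓ -0111✓ -1000✓ 0-000✓ 0-001✓ 00-01 00-10 000-0 0000-✓ 001-1 0011-✓ 010-1 0100-✓ 1-000✓ 10-00 10-11 101-0 1011-✓ 110-0
Round 2: --000 -011- 0-00-
PIs = {--000, -011-, 0-00-, 00-01, 00-10, 000-0, 001-1, 010-1, 10-00, 10-11, 101-0, 110-0}
Coverage chart:
  m0: --000,0-00-,000-0
  m1: 0-00-,00-01
  m5: 00-01,001-1
  m6: -011-,00-10
  m9: 0-00-,010-1
  m11: 010-1 ←essential
  m16: --000,10-00
  m19: 10-11 ←essential
  m20: 10-00,101-0
  m22: -011-,101-0
  m23: -011-,10-11
  m24: --000,110-0
  m26: 110-0 ←essential
Essential: 010-1, 10-11, 110-0

NO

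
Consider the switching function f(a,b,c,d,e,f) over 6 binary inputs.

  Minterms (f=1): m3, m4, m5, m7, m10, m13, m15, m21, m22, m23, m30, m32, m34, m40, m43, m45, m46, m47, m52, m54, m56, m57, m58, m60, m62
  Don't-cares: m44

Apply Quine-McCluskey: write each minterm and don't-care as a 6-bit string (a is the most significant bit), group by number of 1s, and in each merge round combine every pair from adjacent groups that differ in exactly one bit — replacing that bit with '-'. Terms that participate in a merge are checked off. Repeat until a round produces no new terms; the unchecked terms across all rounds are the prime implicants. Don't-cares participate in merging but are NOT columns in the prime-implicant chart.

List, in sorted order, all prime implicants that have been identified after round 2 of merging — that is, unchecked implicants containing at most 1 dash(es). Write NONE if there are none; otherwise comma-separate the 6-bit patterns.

000-11, 00010-, 001010, 01011-, 10-000, 1000-0, 101-11, 11100-

Round 0: 000011✓ 000100✓ 000101✓ 000111✓ 001010 001101✓ 001111✓ 010101✓ 010110✓ 010111✓ 011110✓ 100000✓ 100010✓ 101000✓ 101011✓ 101100✓ 101101✓ 101110✓ 101111✓ 110100✓ 110110✓ 111000✓ 111001✓ 111010✓ 111100✓ 111110✓
Round 1: -01101✓ -01111✓ -10110✓ -11110✓ 0-0101✓ 0-0111✓ 00-101✓ 00-111✓ 000-11 0001-1✓ 00010- 0011-1✓ 01-110✓ 0101-1✓ 01011- 1-1000✓ 1-1100✓ 1-1110✓ 10-000 1000-0 101-00✓ 101-11 1011-0✓ 1011-1✓ 10110-✓ 10111-✓ 11-100✓ 11-110✓ 1101-0✓ 111-00✓ 111-10✓ 1110-0✓ 11100- 1111-0✓
Round 2: -011-1 -1-110 0-01-1 00-1-1 1-1-00 1-11-0 1011-- 11-1-0 111--0
PIs = {-011-1, -1-110, 0-01-1, 00-1-1, 000-11, 00010-, 001010, 01011-, 1-1-00, 1-11-0, 10-000, 1000-0, 101-11, 1011--, 11-1-0, 111--0, 11100-}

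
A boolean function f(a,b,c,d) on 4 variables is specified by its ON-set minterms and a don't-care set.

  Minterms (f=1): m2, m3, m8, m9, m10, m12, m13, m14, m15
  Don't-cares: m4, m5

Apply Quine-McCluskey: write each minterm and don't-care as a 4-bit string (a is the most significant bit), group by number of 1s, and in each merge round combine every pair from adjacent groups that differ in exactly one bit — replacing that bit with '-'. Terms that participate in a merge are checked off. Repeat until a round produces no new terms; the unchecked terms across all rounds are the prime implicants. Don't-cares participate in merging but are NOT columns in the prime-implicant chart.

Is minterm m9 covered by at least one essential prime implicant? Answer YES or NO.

Round 0: 0010✓ 0011✓ 0100✓ 0101✓ 1000✓ 1001✓ 1010✓ 1100✓ 1101✓ 1110✓ 1111✓
Round 1: -010 -100✓ -101✓ 001- 010-✓ 1-00✓ 1-01✓ 1-10✓ 10-0✓ 100-✓ 11-0✓ 11-1✓ 110-✓ 111-✓
Round 2: -10- 1--0 1-0- 11--
PIs = {-010, -10-, 001-, 1--0, 1-0-, 11--}
Coverage chart:
  m2: -010,001-
  m3: 001- ←essential
  m8: 1--0,1-0-
  m9: 1-0- ←essential
  m10: -010,1--0
  m12: -10-,1--0,1-0-,11--
  m13: -10-,1-0-,11--
  m14: 1--0,11--
  m15: 11-- ←essential
Essential: 001-, 1-0-, 11--

YES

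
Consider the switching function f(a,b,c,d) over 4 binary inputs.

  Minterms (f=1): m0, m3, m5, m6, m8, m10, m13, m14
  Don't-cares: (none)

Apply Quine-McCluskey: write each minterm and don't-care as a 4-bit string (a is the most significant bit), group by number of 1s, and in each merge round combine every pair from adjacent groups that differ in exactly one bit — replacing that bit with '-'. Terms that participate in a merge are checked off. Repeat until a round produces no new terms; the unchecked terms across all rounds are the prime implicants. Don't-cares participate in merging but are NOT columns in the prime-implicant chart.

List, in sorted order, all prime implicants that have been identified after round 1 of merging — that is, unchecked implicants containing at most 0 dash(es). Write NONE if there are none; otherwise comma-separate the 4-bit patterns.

size-2^0 implicants → 0000(✓)  0011  0101(✓)  0110(✓)  1000(✓)  1010(✓)  1101(✓)  1110(✓)
size-2^1 implicants → -000  -101  -110  1-10  10-0
Unchecked terms (primes): -000, -101, -110, 0011, 1-10, 10-0

0011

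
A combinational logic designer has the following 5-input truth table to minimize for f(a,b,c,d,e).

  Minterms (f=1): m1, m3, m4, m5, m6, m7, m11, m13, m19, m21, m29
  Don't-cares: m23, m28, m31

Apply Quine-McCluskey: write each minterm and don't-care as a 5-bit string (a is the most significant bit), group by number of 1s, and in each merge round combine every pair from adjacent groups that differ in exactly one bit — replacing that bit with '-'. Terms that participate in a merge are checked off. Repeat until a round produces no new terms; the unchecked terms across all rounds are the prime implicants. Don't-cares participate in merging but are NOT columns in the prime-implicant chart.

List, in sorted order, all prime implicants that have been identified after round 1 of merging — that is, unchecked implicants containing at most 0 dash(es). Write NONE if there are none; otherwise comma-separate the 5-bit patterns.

NONE

size-2^0 implicants → 00001(✓)  00011(✓)  00100(✓)  00101(✓)  00110(✓)  00111(✓)  01011(✓)  01101(✓)  10011(✓)  10101(✓)  10111(✓)  11100(✓)  11101(✓)  11111(✓)
size-2^1 implicants → -0011(✓)  -0101(✓)  -0111(✓)  -1101(✓)  0-011  0-101(✓)  00-01(✓)  00-11(✓)  000-1(✓)  001-0(✓)  001-1(✓)  0010-(✓)  0011-(✓)  1-101(✓)  1-111(✓)  10-11(✓)  101-1(✓)  111-1(✓)  1110-
size-2^2 implicants → --101  -0-11  -01-1  00--1  001--  1-1-1
Unchecked terms (primes): --101, -0-11, -01-1, 0-011, 00--1, 001--, 1-1-1, 1110-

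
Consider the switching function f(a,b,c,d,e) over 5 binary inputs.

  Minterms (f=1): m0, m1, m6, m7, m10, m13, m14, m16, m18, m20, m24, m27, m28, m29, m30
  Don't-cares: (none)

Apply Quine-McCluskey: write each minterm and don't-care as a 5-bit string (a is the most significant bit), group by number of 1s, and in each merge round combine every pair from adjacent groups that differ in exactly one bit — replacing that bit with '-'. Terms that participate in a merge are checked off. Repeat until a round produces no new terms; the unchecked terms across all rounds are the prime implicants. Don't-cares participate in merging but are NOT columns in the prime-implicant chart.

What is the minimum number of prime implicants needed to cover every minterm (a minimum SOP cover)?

8

Round 0: 00000✓ 00001✓ 00110✓ 00111✓ 01010✓ 01101✓ 01110✓ 10000✓ 10010✓ 10100✓ 11000✓ 11011 11100✓ 11101✓ 11110✓
Round 1: -0000 -1101 -1110 0-110 0000- 0011- 01-10 1-000✓ 1-100✓ 10-00✓ 100-0 11-00✓ 111-0 1110-
Round 2: 1--00
PIs = {-0000, -1101, -1110, 0-110, 0000-, 0011-, 01-10, 1--00, 100-0, 11011, 111-0, 1110-}
Coverage chart:
  m0: -0000,0000-
  m1: 0000- ←essential
  m6: 0-110,0011-
  m7: 0011- ←essential
  m10: 01-10 ←essential
  m13: -1101 ←essential
  m14: -1110,0-110,01-10
  m16: -0000,1--00,100-0
  m18: 100-0 ←essential
  m20: 1--00 ←essential
  m24: 1--00 ←essential
  m27: 11011 ←essential
  m28: 1--00,111-0,1110-
  m29: -1101,1110-
  m30: -1110,111-0
Essential: -1101, 0000-, 0011-, 01-10, 1--00, 100-0, 11011
Petrick residual → -1110
Min cover (8 terms): bcd'e + bcde' + a'b'c'd' + a'b'cd + a'bde' + ad'e' + ab'c'e' + abc'de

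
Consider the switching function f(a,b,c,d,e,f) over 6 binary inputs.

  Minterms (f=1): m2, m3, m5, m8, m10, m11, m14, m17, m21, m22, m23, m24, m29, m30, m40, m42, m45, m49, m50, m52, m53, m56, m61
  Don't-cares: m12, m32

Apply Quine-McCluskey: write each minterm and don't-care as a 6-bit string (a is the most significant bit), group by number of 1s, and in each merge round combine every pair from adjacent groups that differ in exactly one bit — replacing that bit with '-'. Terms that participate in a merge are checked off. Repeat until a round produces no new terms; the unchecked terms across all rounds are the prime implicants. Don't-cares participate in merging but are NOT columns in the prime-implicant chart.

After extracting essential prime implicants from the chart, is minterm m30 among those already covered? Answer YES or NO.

size-2^0 implicants → 000010(✓)  000011(✓)  000101(✓)  001000(✓)  001010(✓)  001011(✓)  001100(✓)  001110(✓)  010001(✓)  010101(✓)  010110(✓)  010111(✓)  011000(✓)  011101(✓)  011110(✓)  100000(✓)  101000(✓)  101010(✓)  101101(✓)  110001(✓)  110010  110100(✓)  110101(✓)  111000(✓)  111101(✓)
size-2^1 implicants → -01000(✓)  -01010(✓)  -10001(✓)  -10101(✓)  -11000(✓)  -11101(✓)  0-0101  0-1000(✓)  0-1110  00-010(✓)  00-011(✓)  00001-(✓)  001-00(✓)  001-10(✓)  0010-0(✓)  00101-(✓)  0011-0(✓)  01-101(✓)  01-110  010-01(✓)  0101-1  01011-  1-1000(✓)  1-1101  10-000  1010-0(✓)  11-101(✓)  110-01(✓)  11010-
size-2^2 implicants → --1000  -010-0  -1-101  -10-01  00-01-  001--0
Unchecked terms (primes): --1000, -010-0, -1-101, -10-01, 0-0101, 0-1110, 00-01-, 001--0, 01-110, 0101-1, 01011-, 1-1101, 10-000, 110010, 11010-
Minterm coverage:
  m2 ⊆ 00-01- [E]
  m3 ⊆ 00-01- [E]
  m5 ⊆ 0-0101 [E]
  m8 ⊆ --1000,-010-0,001--0
  m10 ⊆ -010-0,00-01-,001--0
  m11 ⊆ 00-01- [E]
  m14 ⊆ 0-1110,001--0
  m17 ⊆ -10-01 [E]
  m21 ⊆ -1-101,-10-01,0-0101,0101-1
  m22 ⊆ 01-110,01011-
  m23 ⊆ 0101-1,01011-
  m24 ⊆ --1000 [E]
  m29 ⊆ -1-101 [E]
  m30 ⊆ 0-1110,01-110
  m40 ⊆ --1000,-010-0,10-000
  m42 ⊆ -010-0 [E]
  m45 ⊆ 1-1101 [E]
  m49 ⊆ -10-01 [E]
  m50 ⊆ 110010 [E]
  m52 ⊆ 11010- [E]
  m53 ⊆ -1-101,-10-01,11010-
  m56 ⊆ --1000 [E]
  m61 ⊆ -1-101,1-1101
E = {--1000, -010-0, -1-101, -10-01, 0-0101, 00-01-, 1-1101, 110010, 11010-}

NO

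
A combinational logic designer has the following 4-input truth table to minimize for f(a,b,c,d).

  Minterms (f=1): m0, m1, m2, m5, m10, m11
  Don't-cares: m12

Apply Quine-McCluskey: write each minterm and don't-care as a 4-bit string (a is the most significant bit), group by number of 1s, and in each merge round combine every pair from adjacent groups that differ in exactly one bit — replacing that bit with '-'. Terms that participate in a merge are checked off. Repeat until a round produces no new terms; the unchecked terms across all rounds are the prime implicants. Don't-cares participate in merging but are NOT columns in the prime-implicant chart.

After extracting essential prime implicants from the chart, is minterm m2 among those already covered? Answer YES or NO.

NO

Round 0: 0000✓ 0001✓ 0010✓ 0101✓ 1010✓ 1011✓ 1100
Round 1: -010 0-01 00-0 000- 101-
PIs = {-010, 0-01, 00-0, 000-, 101-, 1100}
Coverage chart:
  m0: 00-0,000-
  m1: 0-01,000-
  m2: -010,00-0
  m5: 0-01 ←essential
  m10: -010,101-
  m11: 101- ←essential
Essential: 0-01, 101-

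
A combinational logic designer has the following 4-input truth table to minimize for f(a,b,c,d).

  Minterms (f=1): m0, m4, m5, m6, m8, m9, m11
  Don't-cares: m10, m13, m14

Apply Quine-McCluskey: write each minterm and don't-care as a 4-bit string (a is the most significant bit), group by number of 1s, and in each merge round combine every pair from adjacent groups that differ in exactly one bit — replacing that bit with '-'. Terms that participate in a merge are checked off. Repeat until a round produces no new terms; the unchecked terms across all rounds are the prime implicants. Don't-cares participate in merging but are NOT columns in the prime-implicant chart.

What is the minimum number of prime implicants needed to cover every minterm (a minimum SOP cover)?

4

[col 0] 0000*, 0100*, 0101*, 0110*, 1000*, 1001*, 1010*, 1011*, 1101*, 1110*
[col 1] -000, -101, -110, 0-00, 01-0, 010-, 1-01, 1-10, 10-0*, 10-1*, 100-*, 101-*
[col 2] 10--
Prime implicants: -000, -101, -110, 0-00, 01-0, 010-, 1-01, 1-10, 10--
PI chart (minterm → PIs covering it):
  0 | -000,0-00
  4 | 0-00,01-0,010-
  5 | -101,010-
  6 | -110,01-0
  8 | -000,10--
  9 | 1-01,10--
  11 | 10--  (sole → essential)
Essential prime implicants: 10--
Petrick residual → -000, -101, 01-0
Minimum SOP uses 4 PIs: b'c'd' + bc'd + a'bd' + ab'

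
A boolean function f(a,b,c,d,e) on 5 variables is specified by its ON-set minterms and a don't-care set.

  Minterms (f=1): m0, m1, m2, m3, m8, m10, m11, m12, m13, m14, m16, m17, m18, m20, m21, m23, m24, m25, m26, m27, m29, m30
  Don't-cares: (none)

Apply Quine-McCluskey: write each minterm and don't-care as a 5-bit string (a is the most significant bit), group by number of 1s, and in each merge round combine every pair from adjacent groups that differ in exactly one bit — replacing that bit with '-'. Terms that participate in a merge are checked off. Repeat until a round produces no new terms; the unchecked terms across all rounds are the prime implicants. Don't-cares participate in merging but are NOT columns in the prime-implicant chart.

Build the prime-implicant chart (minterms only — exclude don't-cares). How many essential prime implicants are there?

Round 0: 00000✓ 00001✓ 00010✓ 00011✓ 01000✓ 01010✓ 01011✓ 01100✓ 01101✓ 01110✓ 10000✓ 10001✓ 10010✓ 10100✓ 10101✓ 10111✓ 11000✓ 11001✓ 11010✓ 11011✓ 11101✓ 11110✓
Round 1: -0000✓ -0001✓ -0010✓ -1000✓ -1010✓ -1011✓ -1101 -1110✓ 0-000✓ 0-010✓ 0-011✓ 000-0✓ 000-1✓ 0000-✓ 0001-✓ 01-00✓ 01-10✓ 010-0✓ 0101-✓ 011-0✓ 0110- 1-000✓ 1-001✓ 1-010✓ 1-101✓ 10-00✓ 10-01✓ 100-0✓ 1000-✓ 101-1 1010-✓ 11-01✓ 11-10✓ 110-0✓ 110-1✓ 1100-✓ 1101-✓
Round 2: --000✓ --010✓ -00-0✓ -000- -1-10 -10-0✓ -101- 0-0-0✓ 0-01- 000-- 01--0 1--01 1-0-0✓ 1-00- 10-0- 110--
Round 3: --0-0
PIs = {--0-0, -000-, -1-10, -101-, -1101, 0-01-, 000--, 01--0, 0110-, 1--01, 1-00-, 10-0-, 101-1, 110--}
Coverage chart:
  m0: --0-0,-000-,000--
  m1: -000-,000--
  m2: --0-0,0-01-,000--
  m3: 0-01-,000--
  m8: --0-0,01--0
  m10: --0-0,-1-10,-101-,0-01-,01--0
  m11: -101-,0-01-
  m12: 01--0,0110-
  m13: -1101,0110-
  m14: -1-10,01--0
  m16: --0-0,-000-,1-00-,10-0-
  m17: -000-,1--01,1-00-,10-0-
  m18: --0-0 ←essential
  m20: 10-0- ←essential
  m21: 1--01,10-0-,101-1
  m23: 101-1 ←essential
  m24: --0-0,1-00-,110--
  m25: 1--01,1-00-,110--
  m26: --0-0,-1-10,-101-,110--
  m27: -101-,110--
  m29: -1101,1--01
  m30: -1-10 ←essential
Essential: --0-0, -1-10, 10-0-, 101-1

4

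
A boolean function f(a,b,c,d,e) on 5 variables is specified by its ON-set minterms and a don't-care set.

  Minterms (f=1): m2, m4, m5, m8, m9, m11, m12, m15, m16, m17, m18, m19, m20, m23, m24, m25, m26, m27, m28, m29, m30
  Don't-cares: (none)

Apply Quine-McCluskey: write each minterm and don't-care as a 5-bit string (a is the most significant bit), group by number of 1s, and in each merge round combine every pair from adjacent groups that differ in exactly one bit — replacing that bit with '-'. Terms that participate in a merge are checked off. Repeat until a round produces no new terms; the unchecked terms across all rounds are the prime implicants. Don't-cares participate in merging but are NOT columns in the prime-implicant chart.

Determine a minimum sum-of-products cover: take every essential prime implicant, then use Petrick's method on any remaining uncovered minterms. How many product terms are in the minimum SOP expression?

[col 0] 00010*, 00100*, 00101*, 01000*, 01001*, 01011*, 01100*, 01111*, 10000*, 10001*, 10010*, 10011*, 10100*, 10111*, 11000*, 11001*, 11010*, 11011*, 11100*, 11101*, 11110*
[col 1] -0010, -0100*, -1000*, -1001*, -1011*, -1100*, 0-100*, 0010-, 01-00*, 01-11, 010-1*, 0100-*, 1-000*, 1-001*, 1-010*, 1-011*, 1-100*, 10-00*, 10-11, 100-0*, 100-1*, 1000-*, 1001-*, 11-00*, 11-01*, 11-10*, 110-0*, 110-1*, 1100-*, 1101-*, 111-0*, 1110-*
[col 2] --100, -1-00, -10-1, -100-, 1--00, 1-0-0*, 1-0-1*, 1-00-*, 1-01-*, 100--*, 11--0, 11-0-, 110--*
[col 3] 1-0--
Prime implicants: --100, -0010, -1-00, -10-1, -100-, 0010-, 01-11, 1--00, 1-0--, 10-11, 11--0, 11-0-
PI chart (minterm → PIs covering it):
  2 | -0010  (sole → essential)
  4 | --100,0010-
  5 | 0010-  (sole → essential)
  8 | -1-00,-100-
  9 | -10-1,-100-
  11 | -10-1,01-11
  12 | --100,-1-00
  15 | 01-11  (sole → essential)
  16 | 1--00,1-0--
  17 | 1-0--  (sole → essential)
  18 | -0010,1-0--
  19 | 1-0--,10-11
  20 | --100,1--00
  23 | 10-11  (sole → essential)
  24 | -1-00,-100-,1--00,1-0--,11--0,11-0-
  25 | -10-1,-100-,1-0--,11-0-
  26 | 1-0--,11--0
  27 | -10-1,1-0--
  28 | --100,-1-00,1--00,11--0,11-0-
  29 | 11-0-  (sole → essential)
  30 | 11--0  (sole → essential)
Essential prime implicants: -0010, 0010-, 01-11, 1-0--, 10-11, 11--0, 11-0-
Petrick residual → --100, -100-
Minimum SOP uses 9 PIs: cd'e' + b'c'de' + bc'd' + a'b'cd' + a'bde + ac' + ab'de + abe' + abd'

9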